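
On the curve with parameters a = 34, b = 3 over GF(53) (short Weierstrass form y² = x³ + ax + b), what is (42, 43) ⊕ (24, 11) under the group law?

(34, 36)

(42, 43) + (24, 11). λ = (11 - 43)/(24 - 42) ≡ 21/35 mod 53. 35⁻¹ ≡ 50 (mod 53), so λ ≡ 43.
  x = λ² - 42 - 24 = 1849 - 66 ≡ 34; y = λ·(42 - 34) - 43 ≡ 36. → (34, 36)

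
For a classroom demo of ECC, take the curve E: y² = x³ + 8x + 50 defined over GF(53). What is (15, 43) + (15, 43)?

tangent at (15, 43): λ = (3·15² + 8)/(2·43) ≡ 47/33. 33⁻¹ ≡ 45 (mod 53), so λ ≡ 47·45 ≡ 48.
  x = λ² - 15 - 15 = 2304 - 30 ≡ 48; y = λ·(15 - 48) - 43 ≡ 16. → (48, 16)

(48, 16)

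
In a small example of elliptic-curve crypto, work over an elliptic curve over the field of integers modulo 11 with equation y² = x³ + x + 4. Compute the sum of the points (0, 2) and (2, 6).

(2, 5)

(0, 2) + (2, 6). λ = (6 - 2)/(2 - 0) ≡ 4/2 mod 11. 2⁻¹ ≡ 6 (mod 11) since 2·6 = 12 ≡ 1, so λ ≡ 2.
  x = λ² - 0 - 2 = 4 - 2 ≡ 2; y = λ·(0 - 2) - 2 ≡ 5. → (2, 5)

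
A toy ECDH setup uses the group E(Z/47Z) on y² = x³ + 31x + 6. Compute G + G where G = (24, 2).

(24, 45)

tangent at (24, 2): λ = (3·24² + 31)/(2·2) ≡ 20/4. 4⁻¹ ≡ 12 (mod 47) since 4·12 = 48 ≡ 1, so λ ≡ 20·12 ≡ 5.
  x = λ² - 24 - 24 = 25 - 48 ≡ 24; y = λ·(24 - 24) - 2 ≡ 45. → (24, 45)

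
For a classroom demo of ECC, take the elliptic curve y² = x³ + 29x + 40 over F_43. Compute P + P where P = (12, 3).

(23, 19)

tangent at (12, 3): λ = (3·12² + 29)/(2·3) ≡ 31/6. 6⁻¹ ≡ 36 (mod 43) since 6·36 = 216 ≡ 1, so λ ≡ 31·36 ≡ 41.
  x = λ² - 12 - 12 = 1681 - 24 ≡ 23; y = λ·(12 - 23) - 3 ≡ 19. → (23, 19)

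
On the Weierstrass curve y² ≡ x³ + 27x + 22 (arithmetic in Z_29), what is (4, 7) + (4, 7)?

tangent at (4, 7): λ = (3·4² + 27)/(2·7) ≡ 17/14. 14⁻¹ ≡ 27 (mod 29) since 14·27 = 378 ≡ 1, so λ ≡ 17·27 ≡ 24.
  x = λ² - 4 - 4 = 576 - 8 ≡ 17; y = λ·(4 - 17) - 7 ≡ 0. → (17, 0)

(17, 0)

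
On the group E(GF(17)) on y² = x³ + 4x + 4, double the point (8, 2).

tangent at (8, 2): λ = (3·8² + 4)/(2·2) ≡ 9/4. 4⁻¹ ≡ 13 (mod 17) since 4·13 = 52 ≡ 1, so λ ≡ 9·13 ≡ 15.
  x = λ² - 8 - 8 = 225 - 16 ≡ 5; y = λ·(8 - 5) - 2 ≡ 9. → (5, 9)

(5, 9)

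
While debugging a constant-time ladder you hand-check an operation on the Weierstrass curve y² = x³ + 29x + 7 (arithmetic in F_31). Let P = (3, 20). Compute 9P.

(3, 11)

Double-and-add on 9 = (1001)₂. Start with P = (3, 20) for the leading 1-bit.
double: tangent at (3, 20): λ = (3·3² + 29)/(2·20) ≡ 25/9. 9⁻¹ ≡ 7 (mod 31) since 9·7 = 63 ≡ 1, so λ ≡ 25·7 ≡ 20.
  x = λ² - 3 - 3 = 400 - 6 ≡ 22; y = λ·(3 - 22) - 20 ≡ 3. → (22, 3)
double: tangent at (22, 3): λ = (3·22² + 29)/(2·3) ≡ 24/6. 6⁻¹ ≡ 26 (mod 31) since 6·26 = 156 ≡ 1, so λ ≡ 24·26 ≡ 4.
  x = λ² - 22 - 22 = 16 - 44 ≡ 3; y = λ·(22 - 3) - 3 ≡ 11. → (3, 11)
double: tangent at (3, 11): λ = (3·3² + 29)/(2·11) ≡ 25/22. 22⁻¹ ≡ 24 (mod 31), so λ ≡ 25·24 ≡ 11.
  x = λ² - 3 - 3 = 121 - 6 ≡ 22; y = λ·(3 - 22) - 11 ≡ 28. → (22, 28)
add P: (22, 28) + (3, 20). λ = (20 - 28)/(3 - 22) ≡ 23/12 mod 31. 12⁻¹ ≡ 13 (mod 31), so λ ≡ 20.
  x = λ² - 22 - 3 = 400 - 25 ≡ 3; y = λ·(22 - 3) - 28 ≡ 11. → (3, 11)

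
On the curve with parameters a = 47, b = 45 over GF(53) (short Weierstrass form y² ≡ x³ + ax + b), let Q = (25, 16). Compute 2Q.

(27, 3)

tangent at (25, 16): λ = (3·25² + 47)/(2·16) ≡ 14/32. 32⁻¹ ≡ 5 (mod 53), so λ ≡ 14·5 ≡ 17.
  x = λ² - 25 - 25 = 289 - 50 ≡ 27; y = λ·(25 - 27) - 16 ≡ 3. → (27, 3)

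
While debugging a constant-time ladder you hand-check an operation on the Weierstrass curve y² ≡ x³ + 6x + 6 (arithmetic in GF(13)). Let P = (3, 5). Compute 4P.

(1, 0)

Repeated addition: build up to 4P.
2P: tangent at (3, 5): λ = (3·3² + 6)/(2·5) ≡ 7/10. 10⁻¹ ≡ 4 (mod 13), so λ ≡ 7·4 ≡ 2.
  x = λ² - 3 - 3 = 4 - 6 ≡ 11; y = λ·(3 - 11) - 5 ≡ 5. → (11, 5)
3P: (11, 5) + (3, 5). λ = (5 - 5)/(3 - 11) ≡ 0/5 mod 13. 5⁻¹ ≡ 8 (mod 13) since 5·8 = 40 ≡ 1, so λ ≡ 0.
  x = λ² - 11 - 3 = 0 - 14 ≡ 12; y = λ·(11 - 12) - 5 ≡ 8. → (12, 8)
4P: (12, 8) + (3, 5). λ = (5 - 8)/(3 - 12) ≡ 10/4 mod 13. 4⁻¹ ≡ 10 (mod 13) since 4·10 = 40 ≡ 1, so λ ≡ 9.
  x = λ² - 12 - 3 = 81 - 15 ≡ 1; y = λ·(12 - 1) - 8 ≡ 0. → (1, 0)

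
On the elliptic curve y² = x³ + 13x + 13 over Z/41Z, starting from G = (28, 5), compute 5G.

(9, 11)

Repeated addition: build up to 5G.
2G: tangent at (28, 5): λ = (3·28² + 13)/(2·5) ≡ 28/10. 10⁻¹ ≡ 37 (mod 41), so λ ≡ 28·37 ≡ 11.
  x = λ² - 28 - 28 = 121 - 56 ≡ 24; y = λ·(28 - 24) - 5 ≡ 39. → (24, 39)
3G: (24, 39) + (28, 5). λ = (5 - 39)/(28 - 24) ≡ 7/4 mod 41. 4⁻¹ ≡ 31 (mod 41), so λ ≡ 12.
  x = λ² - 24 - 28 = 144 - 52 ≡ 10; y = λ·(24 - 10) - 39 ≡ 6. → (10, 6)
4G: (10, 6) + (28, 5). λ = (5 - 6)/(28 - 10) ≡ 40/18 mod 41. 18⁻¹ ≡ 16 (mod 41), so λ ≡ 25.
  x = λ² - 10 - 28 = 625 - 38 ≡ 13; y = λ·(10 - 13) - 6 ≡ 1. → (13, 1)
5G: (13, 1) + (28, 5). λ = (5 - 1)/(28 - 13) ≡ 4/15 mod 41. 15⁻¹ ≡ 11 (mod 41), so λ ≡ 3.
  x = λ² - 13 - 28 = 9 - 41 ≡ 9; y = λ·(13 - 9) - 1 ≡ 11. → (9, 11)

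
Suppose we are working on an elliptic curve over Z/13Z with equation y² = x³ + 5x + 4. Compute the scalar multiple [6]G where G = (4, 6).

Repeated addition: build up to 6G.
2G: tangent at (4, 6): λ = (3·4² + 5)/(2·6) ≡ 1/12. 12⁻¹ ≡ 12 (mod 13), so λ ≡ 1·12 ≡ 12.
  x = λ² - 4 - 4 = 144 - 8 ≡ 6; y = λ·(4 - 6) - 6 ≡ 9. → (6, 9)
3G: (6, 9) + (4, 6). λ = (6 - 9)/(4 - 6) ≡ 10/11 mod 13. 11⁻¹ ≡ 6 (mod 13), so λ ≡ 8.
  x = λ² - 6 - 4 = 64 - 10 ≡ 2; y = λ·(6 - 2) - 9 ≡ 10. → (2, 10)
4G: (2, 10) + (4, 6). λ = (6 - 10)/(4 - 2) ≡ 9/2 mod 13. 2⁻¹ ≡ 7 (mod 13) since 2·7 = 14 ≡ 1, so λ ≡ 11.
  x = λ² - 2 - 4 = 121 - 6 ≡ 11; y = λ·(2 - 11) - 10 ≡ 8. → (11, 8)
5G: (11, 8) + (4, 6). λ = (6 - 8)/(4 - 11) ≡ 11/6 mod 13. 6⁻¹ ≡ 11 (mod 13) since 6·11 = 66 ≡ 1, so λ ≡ 4.
  x = λ² - 11 - 4 = 16 - 15 ≡ 1; y = λ·(11 - 1) - 8 ≡ 6. → (1, 6)
6G: (1, 6) + (4, 6). λ = (6 - 6)/(4 - 1) ≡ 0/3 mod 13. 3⁻¹ ≡ 9 (mod 13) since 3·9 = 27 ≡ 1, so λ ≡ 0.
  x = λ² - 1 - 4 = 0 - 5 ≡ 8; y = λ·(1 - 8) - 6 ≡ 7. → (8, 7)

(8, 7)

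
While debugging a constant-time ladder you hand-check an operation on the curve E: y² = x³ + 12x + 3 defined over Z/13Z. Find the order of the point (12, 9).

8

2P: tangent at (12, 9): λ = (3·12² + 12)/(2·9) ≡ 2/5. 5⁻¹ ≡ 8 (mod 13), so λ ≡ 2·8 ≡ 3.
  x = λ² - 12 - 12 = 9 - 24 ≡ 11; y = λ·(12 - 11) - 9 ≡ 7. → (11, 7)
3P: (11, 7) + (12, 9). λ = (9 - 7)/(12 - 11) ≡ 2/1 mod 13. 1⁻¹ ≡ 1 (mod 13), so λ ≡ 2.
  x = λ² - 11 - 12 = 4 - 23 ≡ 7; y = λ·(11 - 7) - 7 ≡ 1. → (7, 1)
4P: (7, 1) + (12, 9). λ = (9 - 1)/(12 - 7) ≡ 8/5 mod 13. 5⁻¹ ≡ 8 (mod 13) since 5·8 = 40 ≡ 1, so λ ≡ 12.
  x = λ² - 7 - 12 = 144 - 19 ≡ 8; y = λ·(7 - 8) - 1 ≡ 0. → (8, 0)
5P: (8, 0) + (12, 9). λ = (9 - 0)/(12 - 8) ≡ 9/4 mod 13. 4⁻¹ ≡ 10 (mod 13) since 4·10 = 40 ≡ 1, so λ ≡ 12.
  x = λ² - 8 - 12 = 144 - 20 ≡ 7; y = λ·(8 - 7) - 0 ≡ 12. → (7, 12)
6P: (7, 12) + (12, 9). λ = (9 - 12)/(12 - 7) ≡ 10/5 mod 13. 5⁻¹ ≡ 8 (mod 13), so λ ≡ 2.
  x = λ² - 7 - 12 = 4 - 19 ≡ 11; y = λ·(7 - 11) - 12 ≡ 6. → (11, 6)
7P: (11, 6) + (12, 9). λ = (9 - 6)/(12 - 11) ≡ 3/1 mod 13. 1⁻¹ ≡ 1 (mod 13), so λ ≡ 3.
  x = λ² - 11 - 12 = 9 - 23 ≡ 12; y = λ·(11 - 12) - 6 ≡ 4. → (12, 4)
8P: (12, 4) + (12, 9): same x and y₁ ≡ -y₂, so the sum is ∞.
8P = ∞, so the order is 8.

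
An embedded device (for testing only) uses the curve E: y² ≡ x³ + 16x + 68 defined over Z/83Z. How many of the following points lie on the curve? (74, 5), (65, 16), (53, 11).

2

(74, 5): 5² ≡ 25, rhs ≡ 25 → on.
(65, 16): 16² ≡ 7, rhs ≡ 7 → on.
(53, 11): 11² ≡ 38, rhs ≡ 61 → off.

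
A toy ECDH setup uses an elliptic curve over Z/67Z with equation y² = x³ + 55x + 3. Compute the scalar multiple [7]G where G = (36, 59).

(46, 21)

Double-and-add on 7 = (111)₂. Start with G = (36, 59) for the leading 1-bit.
double: tangent at (36, 59): λ = (3·36² + 55)/(2·59) ≡ 57/51. 51⁻¹ ≡ 46 (mod 67) since 51·46 = 2346 ≡ 1, so λ ≡ 57·46 ≡ 9.
  x = λ² - 36 - 36 = 81 - 72 ≡ 9; y = λ·(36 - 9) - 59 ≡ 50. → (9, 50)
add G: (9, 50) + (36, 59). λ = (59 - 50)/(36 - 9) ≡ 9/27 mod 67. 27⁻¹ ≡ 5 (mod 67) since 27·5 = 135 ≡ 1, so λ ≡ 45.
  x = λ² - 9 - 36 = 2025 - 45 ≡ 37; y = λ·(9 - 37) - 50 ≡ 30. → (37, 30)
double: tangent at (37, 30): λ = (3·37² + 55)/(2·30) ≡ 8/60. 60⁻¹ ≡ 19 (mod 67) since 60·19 = 1140 ≡ 1, so λ ≡ 8·19 ≡ 18.
  x = λ² - 37 - 37 = 324 - 74 ≡ 49; y = λ·(37 - 49) - 30 ≡ 22. → (49, 22)
add G: (49, 22) + (36, 59). λ = (59 - 22)/(36 - 49) ≡ 37/54 mod 67. 54⁻¹ ≡ 36 (mod 67) since 54·36 = 1944 ≡ 1, so λ ≡ 59.
  x = λ² - 49 - 36 = 3481 - 85 ≡ 46; y = λ·(49 - 46) - 22 ≡ 21. → (46, 21)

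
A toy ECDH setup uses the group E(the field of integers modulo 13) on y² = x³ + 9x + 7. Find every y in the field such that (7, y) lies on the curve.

6, 7

x³ + 9x + 7 = 413 ≡ 10 (mod 13).
Square roots of 10 mod 13: 6 and 7 (since 6² = 36 ≡ 10).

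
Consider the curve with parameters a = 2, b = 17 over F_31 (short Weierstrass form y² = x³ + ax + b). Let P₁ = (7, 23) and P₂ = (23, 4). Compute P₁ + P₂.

(7, 23) + (23, 4). λ = (4 - 23)/(23 - 7) ≡ 12/16 mod 31. 16⁻¹ ≡ 2 (mod 31), so λ ≡ 24.
  x = λ² - 7 - 23 = 576 - 30 ≡ 19; y = λ·(7 - 19) - 23 ≡ 30. → (19, 30)

(19, 30)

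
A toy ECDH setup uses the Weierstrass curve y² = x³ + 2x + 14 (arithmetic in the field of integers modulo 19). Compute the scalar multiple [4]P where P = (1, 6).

(3, 16)

Double-and-add on 4 = (100)₂. Start with P = (1, 6) for the leading 1-bit.
double: tangent at (1, 6): λ = (3·1² + 2)/(2·6) ≡ 5/12. 12⁻¹ ≡ 8 (mod 19), so λ ≡ 5·8 ≡ 2.
  x = λ² - 1 - 1 = 4 - 2 ≡ 2; y = λ·(1 - 2) - 6 ≡ 11. → (2, 11)
double: tangent at (2, 11): λ = (3·2² + 2)/(2·11) ≡ 14/3. 3⁻¹ ≡ 13 (mod 19) since 3·13 = 39 ≡ 1, so λ ≡ 14·13 ≡ 11.
  x = λ² - 2 - 2 = 121 - 4 ≡ 3; y = λ·(2 - 3) - 11 ≡ 16. → (3, 16)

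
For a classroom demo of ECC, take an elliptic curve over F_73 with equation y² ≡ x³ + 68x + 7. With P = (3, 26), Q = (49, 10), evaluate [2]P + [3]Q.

(1, 21)

First 2P:
Repeated addition: build up to 2P.
2P: tangent at (3, 26): λ = (3·3² + 68)/(2·26) ≡ 22/52. 52⁻¹ ≡ 66 (mod 73) since 52·66 = 3432 ≡ 1, so λ ≡ 22·66 ≡ 65.
  x = λ² - 3 - 3 = 4225 - 6 ≡ 58; y = λ·(3 - 58) - 26 ≡ 49. → (58, 49)
2P = (58, 49).
Next 3Q:
Repeated addition: build up to 3Q.
2Q: tangent at (49, 10): λ = (3·49² + 68)/(2·10) ≡ 44/20. 20⁻¹ ≡ 11 (mod 73), so λ ≡ 44·11 ≡ 46.
  x = λ² - 49 - 49 = 2116 - 98 ≡ 47; y = λ·(49 - 47) - 10 ≡ 9. → (47, 9)
3Q: (47, 9) + (49, 10). λ = (10 - 9)/(49 - 47) ≡ 1/2 mod 73. 2⁻¹ ≡ 37 (mod 73) since 2·37 = 74 ≡ 1, so λ ≡ 37.
  x = λ² - 47 - 49 = 1369 - 96 ≡ 32; y = λ·(47 - 32) - 9 ≡ 35. → (32, 35)
3Q = (32, 35).
Finally 2P + 3Q:
(58, 49) + (32, 35). λ = (35 - 49)/(32 - 58) ≡ 59/47 mod 73. 47⁻¹ ≡ 14 (mod 73), so λ ≡ 23.
  x = λ² - 58 - 32 = 529 - 90 ≡ 1; y = λ·(58 - 1) - 49 ≡ 21. → (1, 21)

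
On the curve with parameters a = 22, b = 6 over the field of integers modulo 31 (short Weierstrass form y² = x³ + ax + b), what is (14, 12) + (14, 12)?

tangent at (14, 12): λ = (3·14² + 22)/(2·12) ≡ 21/24. 24⁻¹ ≡ 22 (mod 31), so λ ≡ 21·22 ≡ 28.
  x = λ² - 14 - 14 = 784 - 28 ≡ 12; y = λ·(14 - 12) - 12 ≡ 13. → (12, 13)

(12, 13)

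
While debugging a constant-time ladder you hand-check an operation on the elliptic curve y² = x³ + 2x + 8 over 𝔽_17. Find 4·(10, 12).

Write Q = (10, 12).
Double-and-add on 4 = (100)₂. Start with Q = (10, 12) for the leading 1-bit.
double: tangent at (10, 12): λ = (3·10² + 2)/(2·12) ≡ 13/7. 7⁻¹ ≡ 5 (mod 17), so λ ≡ 13·5 ≡ 14.
  x = λ² - 10 - 10 = 196 - 20 ≡ 6; y = λ·(10 - 6) - 12 ≡ 10. → (6, 10)
double: tangent at (6, 10): λ = (3·6² + 2)/(2·10) ≡ 8/3. 3⁻¹ ≡ 6 (mod 17), so λ ≡ 8·6 ≡ 14.
  x = λ² - 6 - 6 = 196 - 12 ≡ 14; y = λ·(6 - 14) - 10 ≡ 14. → (14, 14)

(14, 14)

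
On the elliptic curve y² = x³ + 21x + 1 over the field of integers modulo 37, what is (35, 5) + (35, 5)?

tangent at (35, 5): λ = (3·35² + 21)/(2·5) ≡ 33/10. 10⁻¹ ≡ 26 (mod 37), so λ ≡ 33·26 ≡ 7.
  x = λ² - 35 - 35 = 49 - 70 ≡ 16; y = λ·(35 - 16) - 5 ≡ 17. → (16, 17)

(16, 17)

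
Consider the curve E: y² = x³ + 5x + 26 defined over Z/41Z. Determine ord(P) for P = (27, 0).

2

2P: (27, 0) + (27, 0): same x and y₁ ≡ -y₂, so the sum is O.
2P = O, so the order is 2.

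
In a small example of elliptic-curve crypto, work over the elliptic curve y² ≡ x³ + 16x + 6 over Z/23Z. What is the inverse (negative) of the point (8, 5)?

(8, 18)

-(8, 5) = (8, -5 mod 23) = (8, 18).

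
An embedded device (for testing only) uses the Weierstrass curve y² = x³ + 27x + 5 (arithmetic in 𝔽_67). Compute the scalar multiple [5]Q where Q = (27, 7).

Repeated addition: build up to 5Q.
2Q: tangent at (27, 7): λ = (3·27² + 27)/(2·7) ≡ 3/14. 14⁻¹ ≡ 24 (mod 67), so λ ≡ 3·24 ≡ 5.
  x = λ² - 27 - 27 = 25 - 54 ≡ 38; y = λ·(27 - 38) - 7 ≡ 5. → (38, 5)
3Q: (38, 5) + (27, 7). λ = (7 - 5)/(27 - 38) ≡ 2/56 mod 67. 56⁻¹ ≡ 6 (mod 67), so λ ≡ 12.
  x = λ² - 38 - 27 = 144 - 65 ≡ 12; y = λ·(38 - 12) - 5 ≡ 39. → (12, 39)
4Q: (12, 39) + (27, 7). λ = (7 - 39)/(27 - 12) ≡ 35/15 mod 67. 15⁻¹ ≡ 9 (mod 67), so λ ≡ 47.
  x = λ² - 12 - 27 = 2209 - 39 ≡ 26; y = λ·(12 - 26) - 39 ≡ 40. → (26, 40)
5Q: (26, 40) + (27, 7). λ = (7 - 40)/(27 - 26) ≡ 34/1 mod 67. 1⁻¹ ≡ 1 (mod 67) since 1·1 = 1 ≡ 1, so λ ≡ 34.
  x = λ² - 26 - 27 = 1156 - 53 ≡ 31; y = λ·(26 - 31) - 40 ≡ 58. → (31, 58)

(31, 58)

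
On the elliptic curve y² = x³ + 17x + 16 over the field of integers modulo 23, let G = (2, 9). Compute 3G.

(11, 19)

Repeated addition: build up to 3G.
2G: tangent at (2, 9): λ = (3·2² + 17)/(2·9) ≡ 6/18. 18⁻¹ ≡ 9 (mod 23) since 18·9 = 162 ≡ 1, so λ ≡ 6·9 ≡ 8.
  x = λ² - 2 - 2 = 64 - 4 ≡ 14; y = λ·(2 - 14) - 9 ≡ 10. → (14, 10)
3G: (14, 10) + (2, 9). λ = (9 - 10)/(2 - 14) ≡ 22/11 mod 23. 11⁻¹ ≡ 21 (mod 23), so λ ≡ 2.
  x = λ² - 14 - 2 = 4 - 16 ≡ 11; y = λ·(14 - 11) - 10 ≡ 19. → (11, 19)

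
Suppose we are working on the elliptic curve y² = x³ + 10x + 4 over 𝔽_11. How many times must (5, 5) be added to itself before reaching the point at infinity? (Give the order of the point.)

5

2P: tangent at (5, 5): λ = (3·5² + 10)/(2·5) ≡ 8/10. 10⁻¹ ≡ 10 (mod 11) since 10·10 = 100 ≡ 1, so λ ≡ 8·10 ≡ 3.
  x = λ² - 5 - 5 = 9 - 10 ≡ 10; y = λ·(5 - 10) - 5 ≡ 2. → (10, 2)
3P: (10, 2) + (5, 5). λ = (5 - 2)/(5 - 10) ≡ 3/6 mod 11. 6⁻¹ ≡ 2 (mod 11), so λ ≡ 6.
  x = λ² - 10 - 5 = 36 - 15 ≡ 10; y = λ·(10 - 10) - 2 ≡ 9. → (10, 9)
4P: (10, 9) + (5, 5). λ = (5 - 9)/(5 - 10) ≡ 7/6 mod 11. 6⁻¹ ≡ 2 (mod 11), so λ ≡ 3.
  x = λ² - 10 - 5 = 9 - 15 ≡ 5; y = λ·(10 - 5) - 9 ≡ 6. → (5, 6)
5P: (5, 6) + (5, 5): same x and y₁ ≡ -y₂, so the sum is the point at infinity.
5P = the point at infinity, so the order is 5.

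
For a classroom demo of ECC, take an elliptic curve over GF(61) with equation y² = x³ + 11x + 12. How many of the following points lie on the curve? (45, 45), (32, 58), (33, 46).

(45, 45): 45² ≡ 12, rhs ≡ 10 → off.
(32, 58): 58² ≡ 9, rhs ≡ 9 → on.
(33, 46): 46² ≡ 42, rhs ≡ 17 → off.

1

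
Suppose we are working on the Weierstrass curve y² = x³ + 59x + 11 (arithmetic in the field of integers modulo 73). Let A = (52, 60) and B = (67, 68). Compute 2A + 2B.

First 2A:
Repeated addition: build up to 2A.
2A: tangent at (52, 60): λ = (3·52² + 59)/(2·60) ≡ 68/47. 47⁻¹ ≡ 14 (mod 73) since 47·14 = 658 ≡ 1, so λ ≡ 68·14 ≡ 3.
  x = λ² - 52 - 52 = 9 - 104 ≡ 51; y = λ·(52 - 51) - 60 ≡ 16. → (51, 16)
2A = (51, 16).
Next 2B:
Repeated addition: build up to 2B.
2B: tangent at (67, 68): λ = (3·67² + 59)/(2·68) ≡ 21/63. 63⁻¹ ≡ 51 (mod 73), so λ ≡ 21·51 ≡ 49.
  x = λ² - 67 - 67 = 2401 - 134 ≡ 4; y = λ·(67 - 4) - 68 ≡ 26. → (4, 26)
2B = (4, 26).
Finally 2A + 2B:
(51, 16) + (4, 26). λ = (26 - 16)/(4 - 51) ≡ 10/26 mod 73. 26⁻¹ ≡ 59 (mod 73), so λ ≡ 6.
  x = λ² - 51 - 4 = 36 - 55 ≡ 54; y = λ·(51 - 54) - 16 ≡ 39. → (54, 39)

(54, 39)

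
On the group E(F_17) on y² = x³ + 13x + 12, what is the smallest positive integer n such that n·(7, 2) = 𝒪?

10

2P: tangent at (7, 2): λ = (3·7² + 13)/(2·2) ≡ 7/4. 4⁻¹ ≡ 13 (mod 17), so λ ≡ 7·13 ≡ 6.
  x = λ² - 7 - 7 = 36 - 14 ≡ 5; y = λ·(7 - 5) - 2 ≡ 10. → (5, 10)
3P: (5, 10) + (7, 2). λ = (2 - 10)/(7 - 5) ≡ 9/2 mod 17. 2⁻¹ ≡ 9 (mod 17), so λ ≡ 13.
  x = λ² - 5 - 7 = 169 - 12 ≡ 4; y = λ·(5 - 4) - 10 ≡ 3. → (4, 3)
4P: (4, 3) + (7, 2). λ = (2 - 3)/(7 - 4) ≡ 16/3 mod 17. 3⁻¹ ≡ 6 (mod 17), so λ ≡ 11.
  x = λ² - 4 - 7 = 121 - 11 ≡ 8; y = λ·(4 - 8) - 3 ≡ 4. → (8, 4)
5P: (8, 4) + (7, 2). λ = (2 - 4)/(7 - 8) ≡ 15/16 mod 17. 16⁻¹ ≡ 16 (mod 17), so λ ≡ 2.
  x = λ² - 8 - 7 = 4 - 15 ≡ 6; y = λ·(8 - 6) - 4 ≡ 0. → (6, 0)
6P: (6, 0) + (7, 2). λ = (2 - 0)/(7 - 6) ≡ 2/1 mod 17. 1⁻¹ ≡ 1 (mod 17), so λ ≡ 2.
  x = λ² - 6 - 7 = 4 - 13 ≡ 8; y = λ·(6 - 8) - 0 ≡ 13. → (8, 13)
7P: (8, 13) + (7, 2). λ = (2 - 13)/(7 - 8) ≡ 6/16 mod 17. 16⁻¹ ≡ 16 (mod 17) since 16·16 = 256 ≡ 1, so λ ≡ 11.
  x = λ² - 8 - 7 = 121 - 15 ≡ 4; y = λ·(8 - 4) - 13 ≡ 14. → (4, 14)
8P: (4, 14) + (7, 2). λ = (2 - 14)/(7 - 4) ≡ 5/3 mod 17. 3⁻¹ ≡ 6 (mod 17) since 3·6 = 18 ≡ 1, so λ ≡ 13.
  x = λ² - 4 - 7 = 169 - 11 ≡ 5; y = λ·(4 - 5) - 14 ≡ 7. → (5, 7)
9P: (5, 7) + (7, 2). λ = (2 - 7)/(7 - 5) ≡ 12/2 mod 17. 2⁻¹ ≡ 9 (mod 17) since 2·9 = 18 ≡ 1, so λ ≡ 6.
  x = λ² - 5 - 7 = 36 - 12 ≡ 7; y = λ·(5 - 7) - 7 ≡ 15. → (7, 15)
10P: (7, 15) + (7, 2): same x and y₁ ≡ -y₂, so the sum is 𝒪.
10P = 𝒪, so the order is 10.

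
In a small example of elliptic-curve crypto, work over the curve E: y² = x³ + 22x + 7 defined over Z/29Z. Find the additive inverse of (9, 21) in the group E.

(9, 8)

-(9, 21) = (9, -21 mod 29) = (9, 8).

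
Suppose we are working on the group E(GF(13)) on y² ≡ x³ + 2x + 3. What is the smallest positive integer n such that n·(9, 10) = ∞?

2P: tangent at (9, 10): λ = (3·9² + 2)/(2·10) ≡ 11/7. 7⁻¹ ≡ 2 (mod 13) since 7·2 = 14 ≡ 1, so λ ≡ 11·2 ≡ 9.
  x = λ² - 9 - 9 = 81 - 18 ≡ 11; y = λ·(9 - 11) - 10 ≡ 11. → (11, 11)
3P: (11, 11) + (9, 10). λ = (10 - 11)/(9 - 11) ≡ 12/11 mod 13. 11⁻¹ ≡ 6 (mod 13), so λ ≡ 7.
  x = λ² - 11 - 9 = 49 - 20 ≡ 3; y = λ·(11 - 3) - 11 ≡ 6. → (3, 6)
4P: (3, 6) + (9, 10). λ = (10 - 6)/(9 - 3) ≡ 4/6 mod 13. 6⁻¹ ≡ 11 (mod 13), so λ ≡ 5.
  x = λ² - 3 - 9 = 25 - 12 ≡ 0; y = λ·(3 - 0) - 6 ≡ 9. → (0, 9)
5P: (0, 9) + (9, 10). λ = (10 - 9)/(9 - 0) ≡ 1/9 mod 13. 9⁻¹ ≡ 3 (mod 13), so λ ≡ 3.
  x = λ² - 0 - 9 = 9 - 9 ≡ 0; y = λ·(0 - 0) - 9 ≡ 4. → (0, 4)
6P: (0, 4) + (9, 10). λ = (10 - 4)/(9 - 0) ≡ 6/9 mod 13. 9⁻¹ ≡ 3 (mod 13), so λ ≡ 5.
  x = λ² - 0 - 9 = 25 - 9 ≡ 3; y = λ·(0 - 3) - 4 ≡ 7. → (3, 7)
7P: (3, 7) + (9, 10). λ = (10 - 7)/(9 - 3) ≡ 3/6 mod 13. 6⁻¹ ≡ 11 (mod 13), so λ ≡ 7.
  x = λ² - 3 - 9 = 49 - 12 ≡ 11; y = λ·(3 - 11) - 7 ≡ 2. → (11, 2)
8P: (11, 2) + (9, 10). λ = (10 - 2)/(9 - 11) ≡ 8/11 mod 13. 11⁻¹ ≡ 6 (mod 13) since 11·6 = 66 ≡ 1, so λ ≡ 9.
  x = λ² - 11 - 9 = 81 - 20 ≡ 9; y = λ·(11 - 9) - 2 ≡ 3. → (9, 3)
9P: (9, 3) + (9, 10): same x and y₁ ≡ -y₂, so the sum is ∞.
9P = ∞, so the order is 9.

9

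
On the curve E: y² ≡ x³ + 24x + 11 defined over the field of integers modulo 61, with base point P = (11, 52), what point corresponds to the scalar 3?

(53, 51)

Repeated addition: build up to 3P.
2P: tangent at (11, 52): λ = (3·11² + 24)/(2·52) ≡ 21/43. 43⁻¹ ≡ 44 (mod 61) since 43·44 = 1892 ≡ 1, so λ ≡ 21·44 ≡ 9.
  x = λ² - 11 - 11 = 81 - 22 ≡ 59; y = λ·(11 - 59) - 52 ≡ 4. → (59, 4)
3P: (59, 4) + (11, 52). λ = (52 - 4)/(11 - 59) ≡ 48/13 mod 61. 13⁻¹ ≡ 47 (mod 61), so λ ≡ 60.
  x = λ² - 59 - 11 = 3600 - 70 ≡ 53; y = λ·(59 - 53) - 4 ≡ 51. → (53, 51)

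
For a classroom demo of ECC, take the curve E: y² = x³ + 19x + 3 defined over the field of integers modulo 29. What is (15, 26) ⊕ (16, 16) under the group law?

(11, 21)

(15, 26) + (16, 16). λ = (16 - 26)/(16 - 15) ≡ 19/1 mod 29. 1⁻¹ ≡ 1 (mod 29), so λ ≡ 19.
  x = λ² - 15 - 16 = 361 - 31 ≡ 11; y = λ·(15 - 11) - 26 ≡ 21. → (11, 21)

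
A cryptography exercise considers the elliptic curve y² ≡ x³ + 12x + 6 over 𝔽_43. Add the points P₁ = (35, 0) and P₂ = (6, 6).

(35, 0) + (6, 6). λ = (6 - 0)/(6 - 35) ≡ 6/14 mod 43. 14⁻¹ ≡ 40 (mod 43) since 14·40 = 560 ≡ 1, so λ ≡ 25.
  x = λ² - 35 - 6 = 625 - 41 ≡ 25; y = λ·(35 - 25) - 0 ≡ 35. → (25, 35)

(25, 35)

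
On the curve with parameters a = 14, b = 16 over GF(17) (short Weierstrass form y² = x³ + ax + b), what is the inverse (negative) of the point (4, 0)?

(4, 0)

-(4, 0) = (4, -0 mod 17) = (4, 0).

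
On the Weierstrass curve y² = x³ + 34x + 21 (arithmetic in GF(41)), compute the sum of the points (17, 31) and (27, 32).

(17, 31) + (27, 32). λ = (32 - 31)/(27 - 17) ≡ 1/10 mod 41. 10⁻¹ ≡ 37 (mod 41), so λ ≡ 37.
  x = λ² - 17 - 27 = 1369 - 44 ≡ 13; y = λ·(17 - 13) - 31 ≡ 35. → (13, 35)

(13, 35)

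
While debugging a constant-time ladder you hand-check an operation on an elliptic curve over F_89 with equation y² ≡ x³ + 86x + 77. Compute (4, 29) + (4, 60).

The two points share x = 4 and their y-coordinates satisfy 29 + 60 ≡ 0 (mod 89), so they are inverses. Their sum is 𝒪.

O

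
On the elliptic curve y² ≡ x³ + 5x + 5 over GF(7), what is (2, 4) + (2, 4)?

tangent at (2, 4): λ = (3·2² + 5)/(2·4) ≡ 3/1. 1⁻¹ ≡ 1 (mod 7), so λ ≡ 3·1 ≡ 3.
  x = λ² - 2 - 2 = 9 - 4 ≡ 5; y = λ·(2 - 5) - 4 ≡ 1. → (5, 1)

(5, 1)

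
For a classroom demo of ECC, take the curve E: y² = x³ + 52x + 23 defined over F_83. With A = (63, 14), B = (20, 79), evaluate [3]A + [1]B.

First 3A:
Repeated addition: build up to 3A.
2A: tangent at (63, 14): λ = (3·63² + 52)/(2·14) ≡ 7/28. 28⁻¹ ≡ 3 (mod 83), so λ ≡ 7·3 ≡ 21.
  x = λ² - 63 - 63 = 441 - 126 ≡ 66; y = λ·(63 - 66) - 14 ≡ 6. → (66, 6)
3A: (66, 6) + (63, 14). λ = (14 - 6)/(63 - 66) ≡ 8/80 mod 83. 80⁻¹ ≡ 55 (mod 83) since 80·55 = 4400 ≡ 1, so λ ≡ 25.
  x = λ² - 66 - 63 = 625 - 129 ≡ 81; y = λ·(66 - 81) - 6 ≡ 34. → (81, 34)
3A = (81, 34).
Finally 3A + B:
(81, 34) + (20, 79). λ = (79 - 34)/(20 - 81) ≡ 45/22 mod 83. 22⁻¹ ≡ 34 (mod 83), so λ ≡ 36.
  x = λ² - 81 - 20 = 1296 - 101 ≡ 33; y = λ·(81 - 33) - 34 ≡ 34. → (33, 34)

(33, 34)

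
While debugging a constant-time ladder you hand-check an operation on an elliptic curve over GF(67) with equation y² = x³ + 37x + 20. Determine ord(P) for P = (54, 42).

9

2P: tangent at (54, 42): λ = (3·54² + 37)/(2·42) ≡ 8/17. 17⁻¹ ≡ 4 (mod 67) since 17·4 = 68 ≡ 1, so λ ≡ 8·4 ≡ 32.
  x = λ² - 54 - 54 = 1024 - 108 ≡ 45; y = λ·(54 - 45) - 42 ≡ 45. → (45, 45)
3P: (45, 45) + (54, 42). λ = (42 - 45)/(54 - 45) ≡ 64/9 mod 67. 9⁻¹ ≡ 15 (mod 67), so λ ≡ 22.
  x = λ² - 45 - 54 = 484 - 99 ≡ 50; y = λ·(45 - 50) - 45 ≡ 46. → (50, 46)
4P: (50, 46) + (54, 42). λ = (42 - 46)/(54 - 50) ≡ 63/4 mod 67. 4⁻¹ ≡ 17 (mod 67) since 4·17 = 68 ≡ 1, so λ ≡ 66.
  x = λ² - 50 - 54 = 4356 - 104 ≡ 31; y = λ·(50 - 31) - 46 ≡ 2. → (31, 2)
5P: (31, 2) + (54, 42). λ = (42 - 2)/(54 - 31) ≡ 40/23 mod 67. 23⁻¹ ≡ 35 (mod 67) since 23·35 = 805 ≡ 1, so λ ≡ 60.
  x = λ² - 31 - 54 = 3600 - 85 ≡ 31; y = λ·(31 - 31) - 2 ≡ 65. → (31, 65)
6P: (31, 65) + (54, 42). λ = (42 - 65)/(54 - 31) ≡ 44/23 mod 67. 23⁻¹ ≡ 35 (mod 67), so λ ≡ 66.
  x = λ² - 31 - 54 = 4356 - 85 ≡ 50; y = λ·(31 - 50) - 65 ≡ 21. → (50, 21)
7P: (50, 21) + (54, 42). λ = (42 - 21)/(54 - 50) ≡ 21/4 mod 67. 4⁻¹ ≡ 17 (mod 67), so λ ≡ 22.
  x = λ² - 50 - 54 = 484 - 104 ≡ 45; y = λ·(50 - 45) - 21 ≡ 22. → (45, 22)
8P: (45, 22) + (54, 42). λ = (42 - 22)/(54 - 45) ≡ 20/9 mod 67. 9⁻¹ ≡ 15 (mod 67) since 9·15 = 135 ≡ 1, so λ ≡ 32.
  x = λ² - 45 - 54 = 1024 - 99 ≡ 54; y = λ·(45 - 54) - 22 ≡ 25. → (54, 25)
9P: (54, 25) + (54, 42): same x and y₁ ≡ -y₂, so the sum is ∞.
9P = ∞, so the order is 9.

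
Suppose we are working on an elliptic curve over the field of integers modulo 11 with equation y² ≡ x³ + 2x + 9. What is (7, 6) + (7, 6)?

(0, 3)

tangent at (7, 6): λ = (3·7² + 2)/(2·6) ≡ 6/1. 1⁻¹ ≡ 1 (mod 11), so λ ≡ 6·1 ≡ 6.
  x = λ² - 7 - 7 = 36 - 14 ≡ 0; y = λ·(7 - 0) - 6 ≡ 3. → (0, 3)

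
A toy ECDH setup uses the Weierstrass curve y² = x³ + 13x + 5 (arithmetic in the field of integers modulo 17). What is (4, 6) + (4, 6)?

tangent at (4, 6): λ = (3·4² + 13)/(2·6) ≡ 10/12. 12⁻¹ ≡ 10 (mod 17) since 12·10 = 120 ≡ 1, so λ ≡ 10·10 ≡ 15.
  x = λ² - 4 - 4 = 225 - 8 ≡ 13; y = λ·(4 - 13) - 6 ≡ 12. → (13, 12)

(13, 12)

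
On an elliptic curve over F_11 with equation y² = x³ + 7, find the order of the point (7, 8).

2P: tangent at (7, 8): λ = (3·7² + 0)/(2·8) ≡ 4/5. 5⁻¹ ≡ 9 (mod 11), so λ ≡ 4·9 ≡ 3.
  x = λ² - 7 - 7 = 9 - 14 ≡ 6; y = λ·(7 - 6) - 8 ≡ 6. → (6, 6)
3P: (6, 6) + (7, 8). λ = (8 - 6)/(7 - 6) ≡ 2/1 mod 11. 1⁻¹ ≡ 1 (mod 11), so λ ≡ 2.
  x = λ² - 6 - 7 = 4 - 13 ≡ 2; y = λ·(6 - 2) - 6 ≡ 2. → (2, 2)
4P: (2, 2) + (7, 8). λ = (8 - 2)/(7 - 2) ≡ 6/5 mod 11. 5⁻¹ ≡ 9 (mod 11), so λ ≡ 10.
  x = λ² - 2 - 7 = 100 - 9 ≡ 3; y = λ·(2 - 3) - 2 ≡ 10. → (3, 10)
5P: (3, 10) + (7, 8). λ = (8 - 10)/(7 - 3) ≡ 9/4 mod 11. 4⁻¹ ≡ 3 (mod 11) since 4·3 = 12 ≡ 1, so λ ≡ 5.
  x = λ² - 3 - 7 = 25 - 10 ≡ 4; y = λ·(3 - 4) - 10 ≡ 7. → (4, 7)
6P: (4, 7) + (7, 8). λ = (8 - 7)/(7 - 4) ≡ 1/3 mod 11. 3⁻¹ ≡ 4 (mod 11) since 3·4 = 12 ≡ 1, so λ ≡ 4.
  x = λ² - 4 - 7 = 16 - 11 ≡ 5; y = λ·(4 - 5) - 7 ≡ 0. → (5, 0)
7P: (5, 0) + (7, 8). λ = (8 - 0)/(7 - 5) ≡ 8/2 mod 11. 2⁻¹ ≡ 6 (mod 11), so λ ≡ 4.
  x = λ² - 5 - 7 = 16 - 12 ≡ 4; y = λ·(5 - 4) - 0 ≡ 4. → (4, 4)
8P: (4, 4) + (7, 8). λ = (8 - 4)/(7 - 4) ≡ 4/3 mod 11. 3⁻¹ ≡ 4 (mod 11), so λ ≡ 5.
  x = λ² - 4 - 7 = 25 - 11 ≡ 3; y = λ·(4 - 3) - 4 ≡ 1. → (3, 1)
9P: (3, 1) + (7, 8). λ = (8 - 1)/(7 - 3) ≡ 7/4 mod 11. 4⁻¹ ≡ 3 (mod 11) since 4·3 = 12 ≡ 1, so λ ≡ 10.
  x = λ² - 3 - 7 = 100 - 10 ≡ 2; y = λ·(3 - 2) - 1 ≡ 9. → (2, 9)
10P: (2, 9) + (7, 8). λ = (8 - 9)/(7 - 2) ≡ 10/5 mod 11. 5⁻¹ ≡ 9 (mod 11) since 5·9 = 45 ≡ 1, so λ ≡ 2.
  x = λ² - 2 - 7 = 4 - 9 ≡ 6; y = λ·(2 - 6) - 9 ≡ 5. → (6, 5)
11P: (6, 5) + (7, 8). λ = (8 - 5)/(7 - 6) ≡ 3/1 mod 11. 1⁻¹ ≡ 1 (mod 11), so λ ≡ 3.
  x = λ² - 6 - 7 = 9 - 13 ≡ 7; y = λ·(6 - 7) - 5 ≡ 3. → (7, 3)
12P: (7, 3) + (7, 8): same x and y₁ ≡ -y₂, so the sum is ∞.
12P = ∞, so the order is 12.

12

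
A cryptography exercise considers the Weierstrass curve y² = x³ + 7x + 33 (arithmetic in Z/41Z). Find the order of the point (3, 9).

11

2P: tangent at (3, 9): λ = (3·3² + 7)/(2·9) ≡ 34/18. 18⁻¹ ≡ 16 (mod 41) since 18·16 = 288 ≡ 1, so λ ≡ 34·16 ≡ 11.
  x = λ² - 3 - 3 = 121 - 6 ≡ 33; y = λ·(3 - 33) - 9 ≡ 30. → (33, 30)
3P: (33, 30) + (3, 9). λ = (9 - 30)/(3 - 33) ≡ 20/11 mod 41. 11⁻¹ ≡ 15 (mod 41), so λ ≡ 13.
  x = λ² - 33 - 3 = 169 - 36 ≡ 10; y = λ·(33 - 10) - 30 ≡ 23. → (10, 23)
4P: (10, 23) + (3, 9). λ = (9 - 23)/(3 - 10) ≡ 27/34 mod 41. 34⁻¹ ≡ 35 (mod 41), so λ ≡ 2.
  x = λ² - 10 - 3 = 4 - 13 ≡ 32; y = λ·(10 - 32) - 23 ≡ 15. → (32, 15)
5P: (32, 15) + (3, 9). λ = (9 - 15)/(3 - 32) ≡ 35/12 mod 41. 12⁻¹ ≡ 24 (mod 41), so λ ≡ 20.
  x = λ² - 32 - 3 = 400 - 35 ≡ 37; y = λ·(32 - 37) - 15 ≡ 8. → (37, 8)
6P: (37, 8) + (3, 9). λ = (9 - 8)/(3 - 37) ≡ 1/7 mod 41. 7⁻¹ ≡ 6 (mod 41), so λ ≡ 6.
  x = λ² - 37 - 3 = 36 - 40 ≡ 37; y = λ·(37 - 37) - 8 ≡ 33. → (37, 33)
7P: (37, 33) + (3, 9). λ = (9 - 33)/(3 - 37) ≡ 17/7 mod 41. 7⁻¹ ≡ 6 (mod 41), so λ ≡ 20.
  x = λ² - 37 - 3 = 400 - 40 ≡ 32; y = λ·(37 - 32) - 33 ≡ 26. → (32, 26)
8P: (32, 26) + (3, 9). λ = (9 - 26)/(3 - 32) ≡ 24/12 mod 41. 12⁻¹ ≡ 24 (mod 41) since 12·24 = 288 ≡ 1, so λ ≡ 2.
  x = λ² - 32 - 3 = 4 - 35 ≡ 10; y = λ·(32 - 10) - 26 ≡ 18. → (10, 18)
9P: (10, 18) + (3, 9). λ = (9 - 18)/(3 - 10) ≡ 32/34 mod 41. 34⁻¹ ≡ 35 (mod 41) since 34·35 = 1190 ≡ 1, so λ ≡ 13.
  x = λ² - 10 - 3 = 169 - 13 ≡ 33; y = λ·(10 - 33) - 18 ≡ 11. → (33, 11)
10P: (33, 11) + (3, 9). λ = (9 - 11)/(3 - 33) ≡ 39/11 mod 41. 11⁻¹ ≡ 15 (mod 41), so λ ≡ 11.
  x = λ² - 33 - 3 = 121 - 36 ≡ 3; y = λ·(33 - 3) - 11 ≡ 32. → (3, 32)
11P: (3, 32) + (3, 9): same x and y₁ ≡ -y₂, so the sum is ∞.
11P = ∞, so the order is 11.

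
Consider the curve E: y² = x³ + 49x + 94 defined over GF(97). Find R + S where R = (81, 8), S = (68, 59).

(81, 8) + (68, 59). λ = (59 - 8)/(68 - 81) ≡ 51/84 mod 97. 84⁻¹ ≡ 82 (mod 97) since 84·82 = 6888 ≡ 1, so λ ≡ 11.
  x = λ² - 81 - 68 = 121 - 149 ≡ 69; y = λ·(81 - 69) - 8 ≡ 27. → (69, 27)

(69, 27)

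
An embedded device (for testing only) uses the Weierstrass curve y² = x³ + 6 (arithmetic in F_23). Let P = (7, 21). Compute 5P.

(12, 3)

Repeated addition: build up to 5P.
2P: tangent at (7, 21): λ = (3·7² + 0)/(2·21) ≡ 9/19. 19⁻¹ ≡ 17 (mod 23) since 19·17 = 323 ≡ 1, so λ ≡ 9·17 ≡ 15.
  x = λ² - 7 - 7 = 225 - 14 ≡ 4; y = λ·(7 - 4) - 21 ≡ 1. → (4, 1)
3P: (4, 1) + (7, 21). λ = (21 - 1)/(7 - 4) ≡ 20/3 mod 23. 3⁻¹ ≡ 8 (mod 23), so λ ≡ 22.
  x = λ² - 4 - 7 = 484 - 11 ≡ 13; y = λ·(4 - 13) - 1 ≡ 8. → (13, 8)
4P: (13, 8) + (7, 21). λ = (21 - 8)/(7 - 13) ≡ 13/17 mod 23. 17⁻¹ ≡ 19 (mod 23), so λ ≡ 17.
  x = λ² - 13 - 7 = 289 - 20 ≡ 16; y = λ·(13 - 16) - 8 ≡ 10. → (16, 10)
5P: (16, 10) + (7, 21). λ = (21 - 10)/(7 - 16) ≡ 11/14 mod 23. 14⁻¹ ≡ 5 (mod 23), so λ ≡ 9.
  x = λ² - 16 - 7 = 81 - 23 ≡ 12; y = λ·(16 - 12) - 10 ≡ 3. → (12, 3)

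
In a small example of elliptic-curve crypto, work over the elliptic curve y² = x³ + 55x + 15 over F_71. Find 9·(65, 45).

Write P = (65, 45).
Repeated addition: build up to 9P.
2P: tangent at (65, 45): λ = (3·65² + 55)/(2·45) ≡ 21/19. 19⁻¹ ≡ 15 (mod 71), so λ ≡ 21·15 ≡ 31.
  x = λ² - 65 - 65 = 961 - 130 ≡ 50; y = λ·(65 - 50) - 45 ≡ 65. → (50, 65)
3P: (50, 65) + (65, 45). λ = (45 - 65)/(65 - 50) ≡ 51/15 mod 71. 15⁻¹ ≡ 19 (mod 71), so λ ≡ 46.
  x = λ² - 50 - 65 = 2116 - 115 ≡ 13; y = λ·(50 - 13) - 65 ≡ 4. → (13, 4)
4P: (13, 4) + (65, 45). λ = (45 - 4)/(65 - 13) ≡ 41/52 mod 71. 52⁻¹ ≡ 56 (mod 71), so λ ≡ 24.
  x = λ² - 13 - 65 = 576 - 78 ≡ 1; y = λ·(13 - 1) - 4 ≡ 0. → (1, 0)
5P: (1, 0) + (65, 45). λ = (45 - 0)/(65 - 1) ≡ 45/64 mod 71. 64⁻¹ ≡ 10 (mod 71), so λ ≡ 24.
  x = λ² - 1 - 65 = 576 - 66 ≡ 13; y = λ·(1 - 13) - 0 ≡ 67. → (13, 67)
6P: (13, 67) + (65, 45). λ = (45 - 67)/(65 - 13) ≡ 49/52 mod 71. 52⁻¹ ≡ 56 (mod 71) since 52·56 = 2912 ≡ 1, so λ ≡ 46.
  x = λ² - 13 - 65 = 2116 - 78 ≡ 50; y = λ·(13 - 50) - 67 ≡ 6. → (50, 6)
7P: (50, 6) + (65, 45). λ = (45 - 6)/(65 - 50) ≡ 39/15 mod 71. 15⁻¹ ≡ 19 (mod 71), so λ ≡ 31.
  x = λ² - 50 - 65 = 961 - 115 ≡ 65; y = λ·(50 - 65) - 6 ≡ 26. → (65, 26)
8P: (65, 26) + (65, 45): same x and y₁ ≡ -y₂, so the sum is ∞.
9P: ∞ + (65, 45) = (65, 45) (identity).

(65, 45)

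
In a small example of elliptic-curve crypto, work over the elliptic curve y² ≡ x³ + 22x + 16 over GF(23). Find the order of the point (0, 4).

4

2P: tangent at (0, 4): λ = (3·0² + 22)/(2·4) ≡ 22/8. 8⁻¹ ≡ 3 (mod 23), so λ ≡ 22·3 ≡ 20.
  x = λ² - 0 - 0 = 400 - 0 ≡ 9; y = λ·(0 - 9) - 4 ≡ 0. → (9, 0)
3P: (9, 0) + (0, 4). λ = (4 - 0)/(0 - 9) ≡ 4/14 mod 23. 14⁻¹ ≡ 5 (mod 23) since 14·5 = 70 ≡ 1, so λ ≡ 20.
  x = λ² - 9 - 0 = 400 - 9 ≡ 0; y = λ·(9 - 0) - 0 ≡ 19. → (0, 19)
4P: (0, 19) + (0, 4): same x and y₁ ≡ -y₂, so the sum is O.
4P = O, so the order is 4.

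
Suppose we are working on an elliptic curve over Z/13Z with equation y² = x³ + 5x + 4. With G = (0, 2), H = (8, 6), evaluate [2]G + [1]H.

First 2G:
Repeated addition: build up to 2G.
2G: tangent at (0, 2): λ = (3·0² + 5)/(2·2) ≡ 5/4. 4⁻¹ ≡ 10 (mod 13), so λ ≡ 5·10 ≡ 11.
  x = λ² - 0 - 0 = 121 - 0 ≡ 4; y = λ·(0 - 4) - 2 ≡ 6. → (4, 6)
2G = (4, 6).
Finally 2G + H:
(4, 6) + (8, 6). λ = (6 - 6)/(8 - 4) ≡ 0/4 mod 13. 4⁻¹ ≡ 10 (mod 13), so λ ≡ 0.
  x = λ² - 4 - 8 = 0 - 12 ≡ 1; y = λ·(4 - 1) - 6 ≡ 7. → (1, 7)

(1, 7)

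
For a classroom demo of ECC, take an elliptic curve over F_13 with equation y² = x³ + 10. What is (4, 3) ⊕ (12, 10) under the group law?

(0, 7)

(4, 3) + (12, 10). λ = (10 - 3)/(12 - 4) ≡ 7/8 mod 13. 8⁻¹ ≡ 5 (mod 13), so λ ≡ 9.
  x = λ² - 4 - 12 = 81 - 16 ≡ 0; y = λ·(4 - 0) - 3 ≡ 7. → (0, 7)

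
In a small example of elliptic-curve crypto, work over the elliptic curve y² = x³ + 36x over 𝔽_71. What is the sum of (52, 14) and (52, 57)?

O

The two points share x = 52 and their y-coordinates satisfy 14 + 57 ≡ 0 (mod 71), so they are inverses. Their sum is O.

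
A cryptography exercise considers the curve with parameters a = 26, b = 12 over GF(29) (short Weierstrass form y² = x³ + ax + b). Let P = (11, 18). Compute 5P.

O

Repeated addition: build up to 5P.
2P: tangent at (11, 18): λ = (3·11² + 26)/(2·18) ≡ 12/7. 7⁻¹ ≡ 25 (mod 29), so λ ≡ 12·25 ≡ 10.
  x = λ² - 11 - 11 = 100 - 22 ≡ 20; y = λ·(11 - 20) - 18 ≡ 8. → (20, 8)
3P: (20, 8) + (11, 18). λ = (18 - 8)/(11 - 20) ≡ 10/20 mod 29. 20⁻¹ ≡ 16 (mod 29), so λ ≡ 15.
  x = λ² - 20 - 11 = 225 - 31 ≡ 20; y = λ·(20 - 20) - 8 ≡ 21. → (20, 21)
4P: (20, 21) + (11, 18). λ = (18 - 21)/(11 - 20) ≡ 26/20 mod 29. 20⁻¹ ≡ 16 (mod 29) since 20·16 = 320 ≡ 1, so λ ≡ 10.
  x = λ² - 20 - 11 = 100 - 31 ≡ 11; y = λ·(20 - 11) - 21 ≡ 11. → (11, 11)
5P: (11, 11) + (11, 18): same x and y₁ ≡ -y₂, so the sum is O.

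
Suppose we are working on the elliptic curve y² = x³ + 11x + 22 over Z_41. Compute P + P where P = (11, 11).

tangent at (11, 11): λ = (3·11² + 11)/(2·11) ≡ 5/22. 22⁻¹ ≡ 28 (mod 41) since 22·28 = 616 ≡ 1, so λ ≡ 5·28 ≡ 17.
  x = λ² - 11 - 11 = 289 - 22 ≡ 21; y = λ·(11 - 21) - 11 ≡ 24. → (21, 24)

(21, 24)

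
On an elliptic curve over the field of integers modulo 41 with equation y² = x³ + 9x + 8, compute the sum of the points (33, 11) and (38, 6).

(33, 11) + (38, 6). λ = (6 - 11)/(38 - 33) ≡ 36/5 mod 41. 5⁻¹ ≡ 33 (mod 41), so λ ≡ 40.
  x = λ² - 33 - 38 = 1600 - 71 ≡ 12; y = λ·(33 - 12) - 11 ≡ 9. → (12, 9)

(12, 9)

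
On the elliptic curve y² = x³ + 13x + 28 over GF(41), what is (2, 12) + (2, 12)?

(1, 1)

tangent at (2, 12): λ = (3·2² + 13)/(2·12) ≡ 25/24. 24⁻¹ ≡ 12 (mod 41), so λ ≡ 25·12 ≡ 13.
  x = λ² - 2 - 2 = 169 - 4 ≡ 1; y = λ·(2 - 1) - 12 ≡ 1. → (1, 1)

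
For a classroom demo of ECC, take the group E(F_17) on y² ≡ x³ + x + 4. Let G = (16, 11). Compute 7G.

Double-and-add on 7 = (111)₂. Start with G = (16, 11) for the leading 1-bit.
double: tangent at (16, 11): λ = (3·16² + 1)/(2·11) ≡ 4/5. 5⁻¹ ≡ 7 (mod 17), so λ ≡ 4·7 ≡ 11.
  x = λ² - 16 - 16 = 121 - 32 ≡ 4; y = λ·(16 - 4) - 11 ≡ 2. → (4, 2)
add G: (4, 2) + (16, 11). λ = (11 - 2)/(16 - 4) ≡ 9/12 mod 17. 12⁻¹ ≡ 10 (mod 17) since 12·10 = 120 ≡ 1, so λ ≡ 5.
  x = λ² - 4 - 16 = 25 - 20 ≡ 5; y = λ·(4 - 5) - 2 ≡ 10. → (5, 10)
double: tangent at (5, 10): λ = (3·5² + 1)/(2·10) ≡ 8/3. 3⁻¹ ≡ 6 (mod 17), so λ ≡ 8·6 ≡ 14.
  x = λ² - 5 - 5 = 196 - 10 ≡ 16; y = λ·(5 - 16) - 10 ≡ 6. → (16, 6)
add G: (16, 6) + (16, 11): same x and y₁ ≡ -y₂, so the sum is 𝒪.

O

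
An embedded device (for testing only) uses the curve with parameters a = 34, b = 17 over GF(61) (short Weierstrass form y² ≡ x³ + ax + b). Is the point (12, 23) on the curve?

no

y² = 23² ≡ 41; x³ + 34x + 17 = 2153 ≡ 18 (mod 61). 41 ≠ 18.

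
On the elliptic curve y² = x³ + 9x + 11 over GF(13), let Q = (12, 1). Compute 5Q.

(12, 12)

Repeated addition: build up to 5Q.
2Q: tangent at (12, 1): λ = (3·12² + 9)/(2·1) ≡ 12/2. 2⁻¹ ≡ 7 (mod 13) since 2·7 = 14 ≡ 1, so λ ≡ 12·7 ≡ 6.
  x = λ² - 12 - 12 = 36 - 24 ≡ 12; y = λ·(12 - 12) - 1 ≡ 12. → (12, 12)
3Q: (12, 12) + (12, 1): same x and y₁ ≡ -y₂, so the sum is the point at infinity.
4Q: the point at infinity + (12, 1) = (12, 1) (identity).
5Q: tangent at (12, 1): λ = (3·12² + 9)/(2·1) ≡ 12/2. 2⁻¹ ≡ 7 (mod 13) since 2·7 = 14 ≡ 1, so λ ≡ 12·7 ≡ 6.
  x = λ² - 12 - 12 = 36 - 24 ≡ 12; y = λ·(12 - 12) - 1 ≡ 12. → (12, 12)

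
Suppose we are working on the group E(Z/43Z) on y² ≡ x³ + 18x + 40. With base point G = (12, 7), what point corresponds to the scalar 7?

Repeated addition: build up to 7G.
2G: tangent at (12, 7): λ = (3·12² + 18)/(2·7) ≡ 20/14. 14⁻¹ ≡ 40 (mod 43), so λ ≡ 20·40 ≡ 26.
  x = λ² - 12 - 12 = 676 - 24 ≡ 7; y = λ·(12 - 7) - 7 ≡ 37. → (7, 37)
3G: (7, 37) + (12, 7). λ = (7 - 37)/(12 - 7) ≡ 13/5 mod 43. 5⁻¹ ≡ 26 (mod 43), so λ ≡ 37.
  x = λ² - 7 - 12 = 1369 - 19 ≡ 17; y = λ·(7 - 17) - 37 ≡ 23. → (17, 23)
4G: (17, 23) + (12, 7). λ = (7 - 23)/(12 - 17) ≡ 27/38 mod 43. 38⁻¹ ≡ 17 (mod 43), so λ ≡ 29.
  x = λ² - 17 - 12 = 841 - 29 ≡ 38; y = λ·(17 - 38) - 23 ≡ 13. → (38, 13)
5G: (38, 13) + (12, 7). λ = (7 - 13)/(12 - 38) ≡ 37/17 mod 43. 17⁻¹ ≡ 38 (mod 43), so λ ≡ 30.
  x = λ² - 38 - 12 = 900 - 50 ≡ 33; y = λ·(38 - 33) - 13 ≡ 8. → (33, 8)
6G: (33, 8) + (12, 7). λ = (7 - 8)/(12 - 33) ≡ 42/22 mod 43. 22⁻¹ ≡ 2 (mod 43), so λ ≡ 41.
  x = λ² - 33 - 12 = 1681 - 45 ≡ 2; y = λ·(33 - 2) - 8 ≡ 16. → (2, 16)
7G: (2, 16) + (12, 7). λ = (7 - 16)/(12 - 2) ≡ 34/10 mod 43. 10⁻¹ ≡ 13 (mod 43), so λ ≡ 12.
  x = λ² - 2 - 12 = 144 - 14 ≡ 1; y = λ·(2 - 1) - 16 ≡ 39. → (1, 39)

(1, 39)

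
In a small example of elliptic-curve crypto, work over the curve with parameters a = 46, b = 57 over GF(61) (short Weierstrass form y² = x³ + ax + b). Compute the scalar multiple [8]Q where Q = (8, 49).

Double-and-add on 8 = (1000)₂. Start with Q = (8, 49) for the leading 1-bit.
double: tangent at (8, 49): λ = (3·8² + 46)/(2·49) ≡ 55/37. 37⁻¹ ≡ 33 (mod 61), so λ ≡ 55·33 ≡ 46.
  x = λ² - 8 - 8 = 2116 - 16 ≡ 26; y = λ·(8 - 26) - 49 ≡ 38. → (26, 38)
double: tangent at (26, 38): λ = (3·26² + 46)/(2·38) ≡ 0/15. 15⁻¹ ≡ 57 (mod 61), so λ ≡ 0·57 ≡ 0.
  x = λ² - 26 - 26 = 0 - 52 ≡ 9; y = λ·(26 - 9) - 38 ≡ 23. → (9, 23)
double: tangent at (9, 23): λ = (3·9² + 46)/(2·23) ≡ 45/46. 46⁻¹ ≡ 4 (mod 61) since 46·4 = 184 ≡ 1, so λ ≡ 45·4 ≡ 58.
  x = λ² - 9 - 9 = 3364 - 18 ≡ 52; y = λ·(9 - 52) - 23 ≡ 45. → (52, 45)

(52, 45)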